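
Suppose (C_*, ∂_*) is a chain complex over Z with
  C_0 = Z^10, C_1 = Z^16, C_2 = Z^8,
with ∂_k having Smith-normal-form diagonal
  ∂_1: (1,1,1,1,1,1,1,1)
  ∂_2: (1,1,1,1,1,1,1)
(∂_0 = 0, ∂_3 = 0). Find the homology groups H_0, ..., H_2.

H_0: b_0 = 10 − 0 − 8 = 2; torsion from ∂_1 factors > 1: none. So H_0 ≅ Z^2.
H_1: b_1 = 16 − 8 − 7 = 1; torsion from ∂_2 factors > 1: none. So H_1 ≅ Z.
H_2: b_2 = 8 − 7 − 0 = 1; torsion from ∂_3 factors > 1: none. So H_2 ≅ Z.

H_0 ≅ Z^2,  H_1 ≅ Z,  H_2 ≅ Z.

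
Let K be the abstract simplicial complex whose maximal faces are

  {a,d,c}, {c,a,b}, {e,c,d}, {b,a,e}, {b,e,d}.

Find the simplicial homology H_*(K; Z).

H_0 ≅ Z,  H_1 ≅ Z,  H_2 = 0.

Fix the vertex order a < b < c < d < e and write every simplex with vertices in increasing order. Then dim K = 2 and the simplices of K are:

  0-simplices (5): a, b, c, d, e
  1-simplices (10): ab, ac, ad, ae, bc, bd, be, cd, ce, de
  2-simplices (5): abc, abe, acd, bde, cde

so the chain groups are C_0 ≅ Z^5, C_1 ≅ Z^10, C_2 ≅ Z^5.

The boundary map ∂_1: C_1 → C_0 sends each edge [p,q] (with p < q) to q − p.
The resulting 5×10 matrix has rank 4, and its Smith normal form has invariant factors (1,1,1,1).

∂_2: C_2 → C_1 acts by ∂[p,q,r] = [q,r] − [p,r] + [p,q]. For instance
  ∂cde = de − ce + cd,
  ∂bde = de − be + bd.
The 10×5 boundary matrix has rank 5 and Smith normal form diag(1,1,1,1,1).

Now H_k = ker ∂_k / im ∂_{k+1}, so:

  H_0: rank C_0 − rank ∂_1 = 5 − 4 = 1, and the invariant factors of ∂_1 are all 1, so H_0 ≅ Z.
  H_1: rank ker ∂_1 − rank ∂_2 = (10 − 4) − 5 = 1, and the invariant factors of ∂_2 are all 1, so H_1 ≅ Z.
  H_2: rank ker ∂_2 − rank ∂_3 = (5 − 5) − 0 = 0, and there is no ∂_3, so H_2 ≅ 0.

As a check, the Euler characteristic is 5 − 10 + 5 = 0, which agrees with 1 − 1 + 0 = 0.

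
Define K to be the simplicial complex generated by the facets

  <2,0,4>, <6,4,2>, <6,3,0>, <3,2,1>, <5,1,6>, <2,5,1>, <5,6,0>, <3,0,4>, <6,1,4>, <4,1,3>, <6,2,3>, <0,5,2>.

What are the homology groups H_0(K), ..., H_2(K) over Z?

H_0 = Z,  H_1 = Z_2,  H_2 = 0.

Order the vertices as 0 < 1 < 2 < 3 < 4 < 5 < 6. Listing each simplex with vertices in this order, K has dimension 2 with simplices:

  0-simplices (7): [0], [1], [2], [3], [4], [5], [6]
  1-simplices (18): [0,2], [0,3], [0,4], [0,5], [0,6], [1,2], [1,3], [1,4], [1,5], [1,6], [2,3], [2,4], [2,5], [2,6], [3,4], [3,6], [4,6], [5,6]
  2-simplices (12): [0,2,4], [0,2,5], [0,3,4], [0,3,6], [0,5,6], [1,2,3], [1,2,5], [1,3,4], [1,4,6], [1,5,6], [2,3,6], [2,4,6]

so the chain groups are C_0 ≅ Z^7, C_1 ≅ Z^18, C_2 ≅ Z^12.

The boundary map ∂_1: C_1 → C_0 sends each edge [p,q] (with p < q) to q − p. For instance
  ∂[4,6] = [6] − [4].
The resulting 7×18 matrix has rank 6, and its Smith normal form has invariant factors (1,1,1,1,1,1).

The boundary map ∂_2: C_2 → C_1 maps a triangle to the signed sum of its edges. For instance
  ∂[1,3,4] = [3,4] − [1,4] + [1,3],
  ∂[1,2,3] = [2,3] − [1,3] + [1,2].
This gives a 18×12 integer matrix of rank 12; reducing to Smith normal form yields diagonal entries (1,1,1,1,1,1,1,1,1,1,1,2).

Computing H_k = (kernel of ∂_k) / (image of ∂_{k+1}):

  H_0: rank C_0 − rank ∂_1 = 7 − 6 = 1, and the invariant factors of ∂_1 are all 1, so H_0 ≅ Z.
  H_1: rank ker ∂_1 − rank ∂_2 = (18 − 6) − 12 = 0, and ∂_2 has invariant factor 2 > 1, so H_1 ≅ Z_2.
  H_2: rank ker ∂_2 − rank ∂_3 = (12 − 12) − 0 = 0, and there is no ∂_3, so H_2 ≅ 0.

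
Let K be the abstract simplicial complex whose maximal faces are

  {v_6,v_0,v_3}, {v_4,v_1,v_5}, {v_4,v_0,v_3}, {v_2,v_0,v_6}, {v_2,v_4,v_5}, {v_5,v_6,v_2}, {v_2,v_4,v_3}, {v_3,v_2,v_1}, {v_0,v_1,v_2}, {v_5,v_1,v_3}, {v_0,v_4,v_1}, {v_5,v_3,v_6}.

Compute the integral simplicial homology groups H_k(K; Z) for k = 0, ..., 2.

Order the vertices as v_0 < v_1 < v_2 < v_3 < v_4 < v_5 < v_6. Listing each simplex with vertices in this order, K has dimension 2 with simplices:

  0-simplices (7): [v_0], [v_1], [v_2], [v_3], [v_4], [v_5], [v_6]
  1-simplices (18): (18 of them)
  2-simplices (12): (12 of them)

Hence C_0 ≅ Z^7, C_1 ≅ Z^18, C_2 ≅ Z^12.

The boundary map ∂_1: C_1 → C_0 is given by ∂[p,q] = [q] − [p]. For instance
  ∂[v_3,v_4] = [v_4] − [v_3].
As a 7×18 matrix over Z this has rank 6, with invariant factors (1,1,1,1,1,1).

∂_2: C_2 → C_1 sends each 2-simplex [p,q,r] to [q,r] − [p,r] + [p,q]. For instance
  ∂[v_2,v_5,v_6] = [v_5,v_6] − [v_2,v_6] + [v_2,v_5],
  ∂[v_0,v_1,v_2] = [v_1,v_2] − [v_0,v_2] + [v_0,v_1].
This gives a 18×12 integer matrix of rank 12; reducing to Smith normal form yields diagonal entries (1,1,1,1,1,1,1,1,1,1,1,2).

Now H_k = ker ∂_k / im ∂_{k+1}, so:

  H_0: rank C_0 − rank ∂_1 = 7 − 6 = 1, and the invariant factors of ∂_1 are all 1, so H_0 = Z.
  H_1: rank ker ∂_1 − rank ∂_2 = (18 − 6) − 12 = 0, and ∂_2 has invariant factor 2 > 1, so H_1 = Z/2.
  H_2: rank ker ∂_2 − rank ∂_3 = (12 − 12) − 0 = 0, and there is no ∂_3, so H_2 = 0.

H_0 ≅ Z,  H_1 ≅ Z/2,  H_2 = 0.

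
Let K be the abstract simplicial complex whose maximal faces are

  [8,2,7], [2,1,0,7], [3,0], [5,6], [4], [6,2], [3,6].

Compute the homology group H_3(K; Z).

Take the total order 0 < 1 < 2 < 3 < 4 < 5 < 6 < 7 < 8 on the vertex set. Then K (dimension 3) consists of the simplices:

  0-simplices (9): [0], [1], [2], [3], [4], [5], [6], [7], [8]
  1-simplices (12): [0,1], [0,2], [0,3], [0,7], [1,2], [1,7], [2,6], [2,7], [2,8], [3,6], [5,6], [7,8]
  2-simplices (5): [0,1,2], [0,1,7], [0,2,7], [1,2,7], [2,7,8]
  3-simplices (1): [0,1,2,7]

so the chain groups are C_0 ≅ Z^9, C_1 ≅ Z^12, C_2 ≅ Z^5, C_3 ≅ Z^1.

∂_1: C_1 → C_0 sends each edge [p,q] (with p < q) to q − p. For instance
  ∂[7,8] = [8] − [7].
This gives a 9×12 integer matrix of rank 7; reducing to Smith normal form yields diagonal entries (1,1,1,1,1,1,1).

Boundary ∂_2: C_2 → C_1 sends each 2-simplex [p,q,r] to [q,r] − [p,r] + [p,q]. For instance
  ∂[1,2,7] = [2,7] − [1,7] + [1,2],
  ∂[0,1,2] = [1,2] − [0,2] + [0,1].
The 12×5 boundary matrix has rank 4 and Smith normal form diag(1,1,1,1).

The boundary map ∂_3: C_3 → C_2 sends each 3-simplex σ to the alternating sum Σ_i (−1)^i (σ with its i-th vertex removed). For instance
  ∂[0,1,2,7] = [1,2,7] − [0,2,7] + [0,1,7] − [0,1,2].
The resulting 5×1 matrix has rank 1, and its Smith normal form has invariant factors (1).

Reading off H_k = ker ∂_k / im ∂_{k+1}:

  H_3: rank ker ∂_3 − rank ∂_4 = (1 − 1) − 0 = 0, and there is no ∂_4, so H_3 ≅ 0.

H_3 ≅ 0.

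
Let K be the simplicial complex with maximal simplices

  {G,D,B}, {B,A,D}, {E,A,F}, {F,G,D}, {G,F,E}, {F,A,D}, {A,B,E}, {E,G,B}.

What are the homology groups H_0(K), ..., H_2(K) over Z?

H_0 = Z,  H_1 = 0,  H_2 = Z.

Order the vertices as A < B < D < E < F < G. Listing each simplex with vertices in this order, K has dimension 2 with simplices:

  0-simplices (6): A, B, D, E, F, G
  1-simplices (12): AB, AD, AE, AF, BD, BE, BG, DF, DG, EF, EG, FG
  2-simplices (8): ABD, ABE, ADF, AEF, BDG, BEG, DFG, EFG

so the chain groups are C_0 ≅ Z^6, C_1 ≅ Z^12, C_2 ≅ Z^8.

The boundary map ∂_1: C_1 → C_0 sends each edge [p,q] (with p < q) to q − p.
As a 6×12 matrix over Z this has rank 5, with invariant factors (1,1,1,1,1).

The boundary map ∂_2: C_2 → C_1 maps a triangle to the signed sum of its edges. For instance
  ∂ABD = BD − AD + AB,
  ∂DFG = FG − DG + DF.
The resulting 12×8 matrix has rank 7, and its Smith normal form has invariant factors (1,1,1,1,1,1,1).

Reading off H_k = ker ∂_k / im ∂_{k+1}:

  H_0: rank C_0 − rank ∂_1 = 6 − 5 = 1, and the invariant factors of ∂_1 are all 1, so H_0 = Z.
  H_1: rank ker ∂_1 − rank ∂_2 = (12 − 5) − 7 = 0, and the invariant factors of ∂_2 are all 1, so H_1 = 0.
  H_2: rank ker ∂_2 − rank ∂_3 = (8 − 7) − 0 = 1, and there is no ∂_3, so H_2 = Z.

(K is a triangulation of the 2-sphere S^2.)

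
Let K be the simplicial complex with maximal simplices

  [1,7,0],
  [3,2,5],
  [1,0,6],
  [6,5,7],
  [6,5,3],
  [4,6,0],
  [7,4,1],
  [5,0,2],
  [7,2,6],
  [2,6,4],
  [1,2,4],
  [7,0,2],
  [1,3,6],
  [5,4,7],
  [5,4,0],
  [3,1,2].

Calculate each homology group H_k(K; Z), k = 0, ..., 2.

H_0 = Z,  H_1 = Z^2,  H_2 = Z.

Order the vertices as 0 < 1 < 2 < 3 < 4 < 5 < 6 < 7. Listing each simplex with vertices in this order, K has dimension 2 with simplices:

  0-simplices (8): [0], [1], [2], [3], [4], [5], [6], [7]
  1-simplices (24): (24 of them)
  2-simplices (16): [0,1,6], [0,1,7], [0,2,5], [0,2,7], [0,4,5], [0,4,6], [1,2,3], [1,2,4], [1,3,6], [1,4,7], [2,3,5], [2,4,6], [2,6,7], [3,5,6], [4,5,7], [5,6,7]

giving chain groups C_0 ≅ Z^8, C_1 ≅ Z^24, C_2 ≅ Z^16.

∂_1: C_1 → C_0 sends each edge [p,q] (with p < q) to q − p. For instance
  ∂[3,6] = [6] − [3].
This gives a 8×24 integer matrix of rank 7; reducing to Smith normal form yields diagonal entries (1,1,1,1,1,1,1).

The boundary map ∂_2: C_2 → C_1 maps a triangle to the signed sum of its edges. For instance
  ∂[1,2,3] = [2,3] − [1,3] + [1,2],
  ∂[0,2,5] = [2,5] − [0,5] + [0,2].
This gives a 24×16 integer matrix of rank 15; reducing to Smith normal form yields diagonal entries (1,1,1,1,1,1,1,1,1,1,1,1,1,1,1).

From H_k ≅ ker(∂_k) / im(∂_{k+1}) we obtain:

  H_0: rank C_0 − rank ∂_1 = 8 − 7 = 1, and the invariant factors of ∂_1 are all 1, so H_0 ≅ Z.
  H_1: rank ker ∂_1 − rank ∂_2 = (24 − 7) − 15 = 2, and the invariant factors of ∂_2 are all 1, so H_1 ≅ Z^2.
  H_2: rank ker ∂_2 − rank ∂_3 = (16 − 15) − 0 = 1, and there is no ∂_3, so H_2 ≅ Z.

(K is a triangulation of the torus T^2.)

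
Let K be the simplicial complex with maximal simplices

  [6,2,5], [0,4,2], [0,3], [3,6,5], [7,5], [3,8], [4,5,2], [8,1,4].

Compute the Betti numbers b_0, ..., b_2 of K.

Take the total order 0 < 1 < 2 < 3 < 4 < 5 < 6 < 7 < 8 on the vertex set. Then K (dimension 2) consists of the simplices:

  0-simplices (9): [0], [1], [2], [3], [4], [5], [6], [7], [8]
  1-simplices (15): [0,2], [0,3], [0,4], [1,4], [1,8], [2,4], [2,5], [2,6], [3,5], [3,6], [3,8], [4,5], [4,8], [5,6], [5,7]
  2-simplices (5): [0,2,4], [1,4,8], [2,4,5], [2,5,6], [3,5,6]

giving chain groups C_0 ≅ Z^9, C_1 ≅ Z^15, C_2 ≅ Z^5.

The boundary map ∂_1: C_1 → C_0 is given by ∂[p,q] = [q] − [p].
As a 9×15 matrix over Z this has rank 8, with invariant factors (1,1,1,1,1,1,1,1).

The boundary map ∂_2: C_2 → C_1 sends each 2-simplex [p,q,r] to [q,r] − [p,r] + [p,q]. For instance
  ∂[0,2,4] = [2,4] − [0,4] + [0,2],
  ∂[2,5,6] = [5,6] − [2,6] + [2,5].
The resulting 15×5 matrix has rank 5, and its Smith normal form has invariant factors (1,1,1,1,1).

Now H_k = ker ∂_k / im ∂_{k+1}, so:

  H_0: rank C_0 − rank ∂_1 = 9 − 8 = 1, and the invariant factors of ∂_1 are all 1, so H_0 ≅ Z.
  H_1: rank ker ∂_1 − rank ∂_2 = (15 − 8) − 5 = 2, and the invariant factors of ∂_2 are all 1, so H_1 ≅ Z^2.
  H_2: rank ker ∂_2 − rank ∂_3 = (5 − 5) − 0 = 0, and there is no ∂_3, so H_2 ≅ 0.

Hence the Betti numbers are b_0 = 1, b_1 = 2, b_2 = 0.

b_0 = 1, b_1 = 2, b_2 = 0.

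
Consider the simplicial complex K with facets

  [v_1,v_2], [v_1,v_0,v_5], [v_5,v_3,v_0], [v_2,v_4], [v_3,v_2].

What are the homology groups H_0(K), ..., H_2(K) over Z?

Take the total order v_0 < v_1 < v_2 < v_3 < v_4 < v_5 on the vertex set. Then K (dimension 2) consists of the simplices:

  0-simplices (6): [v_0], [v_1], [v_2], [v_3], [v_4], [v_5]
  1-simplices (8): [v_0,v_1], [v_0,v_3], [v_0,v_5], [v_1,v_2], [v_1,v_5], [v_2,v_3], [v_2,v_4], [v_3,v_5]
  2-simplices (2): [v_0,v_1,v_5], [v_0,v_3,v_5]

so the chain groups are C_0 ≅ Z^6, C_1 ≅ Z^8, C_2 ≅ Z^2.

∂_1: C_1 → C_0 maps an edge to its endpoints' difference, ∂[p,q] = q − p. For instance
  ∂[v_1,v_2] = [v_2] − [v_1].
As a 6×8 matrix over Z this has rank 5, with invariant factors (1,1,1,1,1).

Boundary ∂_2: C_2 → C_1 sends each 2-simplex [p,q,r] to [q,r] − [p,r] + [p,q]. For instance
  ∂[v_0,v_3,v_5] = [v_3,v_5] − [v_0,v_5] + [v_0,v_3],
  ∂[v_0,v_1,v_5] = [v_1,v_5] − [v_0,v_5] + [v_0,v_1].
This gives a 8×2 integer matrix of rank 2; reducing to Smith normal form yields diagonal entries (1,1).

From H_k ≅ ker(∂_k) / im(∂_{k+1}) we obtain:

  H_0: rank C_0 − rank ∂_1 = 6 − 5 = 1, and the invariant factors of ∂_1 are all 1, so H_0 ≅ Z.
  H_1: rank ker ∂_1 − rank ∂_2 = (8 − 5) − 2 = 1, and the invariant factors of ∂_2 are all 1, so H_1 ≅ Z.
  H_2: rank ker ∂_2 − rank ∂_3 = (2 − 2) − 0 = 0, and there is no ∂_3, so H_2 ≅ 0.

As a check, the Euler characteristic is 6 − 8 + 2 = 0, which agrees with 1 − 1 + 0 = 0.

H_0 ≅ Z,  H_1 ≅ Z,  H_2 = 0.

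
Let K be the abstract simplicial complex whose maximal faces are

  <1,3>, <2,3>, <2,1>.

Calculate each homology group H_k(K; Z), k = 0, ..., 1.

Take the total order 1 < 2 < 3 on the vertex set. Then K (dimension 1) consists of the simplices:

  0-simplices (3): [1], [2], [3]
  1-simplices (3): [1,2], [1,3], [2,3]

so the chain groups are C_0 ≅ Z^3, C_1 ≅ Z^3.

The boundary map ∂_1: C_1 → C_0 maps an edge to its endpoints' difference, ∂[p,q] = q − p. For instance
  ∂[1,2] = [2] − [1].
The 3×3 boundary matrix has rank 2 and Smith normal form diag(1,1).

Computing H_k = (kernel of ∂_k) / (image of ∂_{k+1}):

  H_0: rank C_0 − rank ∂_1 = 3 − 2 = 1, and the invariant factors of ∂_1 are all 1, so H_0 = Z.
  H_1: rank ker ∂_1 − rank ∂_2 = (3 − 2) − 0 = 1, and there is no ∂_2, so H_1 = Z.

H_0 ≅ Z,  H_1 ≅ Z.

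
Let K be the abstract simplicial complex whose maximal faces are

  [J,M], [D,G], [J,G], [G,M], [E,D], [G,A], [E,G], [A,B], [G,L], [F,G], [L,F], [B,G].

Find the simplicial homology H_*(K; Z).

K has 9 vertices, 12 edges.
rank ∂_0 = 0, rank ∂_1 = 8 ⇒ b_0 = 9 − 0 − 8 = 1; all invariant factors of ∂_1 are 1 so no torsion. So H_0 = Z.
rank ∂_1 = 8, rank ∂_2 = 0 ⇒ b_1 = 12 − 8 − 0 = 4. So H_1 = Z^4.

H_0 = Z,  H_1 = Z^4.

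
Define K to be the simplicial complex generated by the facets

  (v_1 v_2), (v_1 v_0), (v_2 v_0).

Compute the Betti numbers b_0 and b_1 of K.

b_0 = 1, b_1 = 1.

We work with the vertex ordering v_0 < v_1 < v_2. The simplices of K, each written with vertices in increasing order, are:

  0-simplices (3): [v_0], [v_1], [v_2]
  1-simplices (3): [v_0,v_1], [v_0,v_2], [v_1,v_2]

Hence C_0 ≅ Z^3, C_1 ≅ Z^3.

∂_1: C_1 → C_0 is given by ∂[p,q] = [q] − [p]. For instance
  ∂[v_0,v_1] = [v_1] − [v_0].
The resulting 3×3 matrix has rank 2, and its Smith normal form has invariant factors (1,1).

Computing H_k = (kernel of ∂_k) / (image of ∂_{k+1}):

  H_0: rank C_0 − rank ∂_1 = 3 − 2 = 1, and the invariant factors of ∂_1 are all 1, so H_0 ≅ Z.
  H_1: rank ker ∂_1 − rank ∂_2 = (3 − 2) − 0 = 1, and there is no ∂_2, so H_1 ≅ Z.

(K is a triangulation of the circle S^1.)

Hence the Betti numbers are b_0 = 1, b_1 = 1.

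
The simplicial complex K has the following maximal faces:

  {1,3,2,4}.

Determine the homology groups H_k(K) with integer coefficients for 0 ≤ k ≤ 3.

H_0 = Z,  H_1 = 0,  H_2 = 0,  H_3 = 0.

Take the total order 1 < 2 < 3 < 4 on the vertex set. Then K (dimension 3) consists of the simplices:

  0-simplices (4): [1], [2], [3], [4]
  1-simplices (6): [1,2], [1,3], [1,4], [2,3], [2,4], [3,4]
  2-simplices (4): [1,2,3], [1,2,4], [1,3,4], [2,3,4]
  3-simplices (1): [1,2,3,4]

so the chain groups are C_0 ≅ Z^4, C_1 ≅ Z^6, C_2 ≅ Z^4, C_3 ≅ Z^1.

∂_1: C_1 → C_0 is given by ∂[p,q] = [q] − [p].
This gives a 4×6 integer matrix of rank 3; reducing to Smith normal form yields diagonal entries (1,1,1).

The boundary map ∂_2: C_2 → C_1 acts by ∂[p,q,r] = [q,r] − [p,r] + [p,q]. For instance
  ∂[1,3,4] = [3,4] − [1,4] + [1,3],
  ∂[1,2,3] = [2,3] − [1,3] + [1,2].
The 6×4 boundary matrix has rank 3 and Smith normal form diag(1,1,1).

Boundary ∂_3: C_3 → C_2 sends each 3-simplex σ to the alternating sum Σ_i (−1)^i (σ with its i-th vertex removed). For instance
  ∂[1,2,3,4] = [2,3,4] − [1,3,4] + [1,2,4] − [1,2,3].
As a 4×1 matrix over Z this has rank 1, with invariant factors (1).

From H_k ≅ ker(∂_k) / im(∂_{k+1}) we obtain:

  H_0: rank C_0 − rank ∂_1 = 4 − 3 = 1, and the invariant factors of ∂_1 are all 1, so H_0 ≅ Z.
  H_1: rank ker ∂_1 − rank ∂_2 = (6 − 3) − 3 = 0, and the invariant factors of ∂_2 are all 1, so H_1 ≅ 0.
  H_2: rank ker ∂_2 − rank ∂_3 = (4 − 3) − 1 = 0, and the invariant factors of ∂_3 are all 1, so H_2 ≅ 0.
  H_3: rank ker ∂_3 − rank ∂_4 = (1 − 1) − 0 = 0, and there is no ∂_4, so H_3 ≅ 0.

As a check, the Euler characteristic is 4 − 6 + 4 − 1 = 1, which agrees with 1 − 0 + 0 − 0 = 1.
(K is a triangulation of the 3-simplex.)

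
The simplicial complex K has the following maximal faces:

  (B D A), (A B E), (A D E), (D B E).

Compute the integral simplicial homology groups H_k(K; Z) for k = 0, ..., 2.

K has 4 vertices, 6 edges, 4 triangles.
rank ∂_0 = 0, rank ∂_1 = 3 ⇒ b_0 = 4 − 0 − 3 = 1; all invariant factors of ∂_1 are 1 so no torsion. So H_0 = Z.
rank ∂_1 = 3, rank ∂_2 = 3 ⇒ b_1 = 6 − 3 − 3 = 0; all invariant factors of ∂_2 are 1 so no torsion. So H_1 = 0.
rank ∂_2 = 3, rank ∂_3 = 0 ⇒ b_2 = 4 − 3 − 0 = 1. So H_2 = Z.

H_0 ≅ Z,  H_1 = 0,  H_2 ≅ Z.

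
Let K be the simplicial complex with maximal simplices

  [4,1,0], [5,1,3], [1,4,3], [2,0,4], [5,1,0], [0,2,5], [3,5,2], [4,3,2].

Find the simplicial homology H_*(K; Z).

We work with the vertex ordering 0 < 1 < 2 < 3 < 4 < 5. The simplices of K, each written with vertices in increasing order, are:

  0-simplices (6): [0], [1], [2], [3], [4], [5]
  1-simplices (12): [0,1], [0,2], [0,4], [0,5], [1,3], [1,4], [1,5], [2,3], [2,4], [2,5], [3,4], [3,5]
  2-simplices (8): [0,1,4], [0,1,5], [0,2,4], [0,2,5], [1,3,4], [1,3,5], [2,3,4], [2,3,5]

so the chain groups are C_0 ≅ Z^6, C_1 ≅ Z^12, C_2 ≅ Z^8.

The boundary map ∂_1: C_1 → C_0 is given by ∂[p,q] = [q] − [p].
The resulting 6×12 matrix has rank 5, and its Smith normal form has invariant factors (1,1,1,1,1).

Boundary ∂_2: C_2 → C_1 maps a triangle to the signed sum of its edges. For instance
  ∂[0,2,5] = [2,5] − [0,5] + [0,2],
  ∂[1,3,5] = [3,5] − [1,5] + [1,3].
The 12×8 boundary matrix has rank 7 and Smith normal form diag(1,1,1,1,1,1,1).

From H_k ≅ ker(∂_k) / im(∂_{k+1}) we obtain:

  H_0: rank C_0 − rank ∂_1 = 6 − 5 = 1, and the invariant factors of ∂_1 are all 1, so H_0 = Z.
  H_1: rank ker ∂_1 − rank ∂_2 = (12 − 5) − 7 = 0, and the invariant factors of ∂_2 are all 1, so H_1 = 0.
  H_2: rank ker ∂_2 − rank ∂_3 = (8 − 7) − 0 = 1, and there is no ∂_3, so H_2 = Z.

H_0 ≅ Z,  H_1 = 0,  H_2 ≅ Z.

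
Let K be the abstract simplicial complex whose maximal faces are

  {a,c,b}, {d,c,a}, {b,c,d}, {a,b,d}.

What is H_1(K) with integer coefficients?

H_1 = 0.

Order the vertices as a < b < c < d. Listing each simplex with vertices in this order, K has dimension 2 with simplices:

  0-simplices (4): a, b, c, d
  1-simplices (6): ab, ac, ad, bc, bd, cd
  2-simplices (4): abc, abd, acd, bcd

giving chain groups C_0 ≅ Z^4, C_1 ≅ Z^6, C_2 ≅ Z^4.

The boundary map ∂_1: C_1 → C_0 sends each edge [p,q] (with p < q) to q − p.
As a 4×6 matrix over Z this has rank 3, with invariant factors (1,1,1).

∂_2: C_2 → C_1 sends each 2-simplex [p,q,r] to [q,r] − [p,r] + [p,q]. For instance
  ∂acd = cd − ad + ac,
  ∂abd = bd − ad + ab.
The resulting 6×4 matrix has rank 3, and its Smith normal form has invariant factors (1,1,1).

Computing H_k = (kernel of ∂_k) / (image of ∂_{k+1}):

  H_1: rank ker ∂_1 − rank ∂_2 = (6 − 3) − 3 = 0, and the invariant factors of ∂_2 are all 1, so H_1 ≅ 0.

(K is a triangulation of the 2-sphere S^2.)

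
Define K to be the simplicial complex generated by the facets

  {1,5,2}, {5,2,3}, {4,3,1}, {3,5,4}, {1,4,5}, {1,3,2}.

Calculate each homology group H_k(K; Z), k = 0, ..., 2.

H_0 ≅ Z,  H_1 = 0,  H_2 ≅ Z.

K has 5 vertices, 9 edges, 6 triangles.
rank ∂_0 = 0, rank ∂_1 = 4 ⇒ b_0 = 5 − 0 − 4 = 1; all invariant factors of ∂_1 are 1 so no torsion. So H_0 ≅ Z.
rank ∂_1 = 4, rank ∂_2 = 5 ⇒ b_1 = 9 − 4 − 5 = 0; all invariant factors of ∂_2 are 1 so no torsion. So H_1 ≅ 0.
rank ∂_2 = 5, rank ∂_3 = 0 ⇒ b_2 = 6 − 5 − 0 = 1. So H_2 ≅ Z.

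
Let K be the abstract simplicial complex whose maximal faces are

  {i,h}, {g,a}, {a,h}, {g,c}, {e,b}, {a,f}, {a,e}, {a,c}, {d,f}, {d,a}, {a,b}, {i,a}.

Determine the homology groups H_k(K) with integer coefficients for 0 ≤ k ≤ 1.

H_0 = Z,  H_1 = Z^4.

Take the total order a < b < c < d < e < f < g < h < i on the vertex set. Then K (dimension 1) consists of the simplices:

  0-simplices (9): a, b, c, d, e, f, g, h, i
  1-simplices (12): ab, ac, ad, ae, af, ag, ah, ai, be, cg, df, hi

giving chain groups C_0 ≅ Z^9, C_1 ≅ Z^12.

The boundary map ∂_1: C_1 → C_0 maps an edge to its endpoints' difference, ∂[p,q] = q − p.
As a 9×12 matrix over Z this has rank 8, with invariant factors (1,1,1,1,1,1,1,1).

From H_k ≅ ker(∂_k) / im(∂_{k+1}) we obtain:

  H_0: rank C_0 − rank ∂_1 = 9 − 8 = 1, and the invariant factors of ∂_1 are all 1, so H_0 ≅ Z.
  H_1: rank ker ∂_1 − rank ∂_2 = (12 − 8) − 0 = 4, and there is no ∂_2, so H_1 ≅ Z^4.

As a check, the Euler characteristic is 9 − 12 = -3, which agrees with 1 − 4 = -3.
(K is a triangulation of a wedge of 4 circles.)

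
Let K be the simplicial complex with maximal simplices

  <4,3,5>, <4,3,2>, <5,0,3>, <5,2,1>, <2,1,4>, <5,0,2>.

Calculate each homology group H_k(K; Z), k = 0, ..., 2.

Order the vertices as 0 < 1 < 2 < 3 < 4 < 5. Listing each simplex with vertices in this order, K has dimension 2 with simplices:

  0-simplices (6): [0], [1], [2], [3], [4], [5]
  1-simplices (12): [0,2], [0,3], [0,5], [1,2], [1,4], [1,5], [2,3], [2,4], [2,5], [3,4], [3,5], [4,5]
  2-simplices (6): [0,2,5], [0,3,5], [1,2,4], [1,2,5], [2,3,4], [3,4,5]

so the chain groups are C_0 ≅ Z^6, C_1 ≅ Z^12, C_2 ≅ Z^6.

The boundary map ∂_1: C_1 → C_0 is given by ∂[p,q] = [q] − [p].
The 6×12 boundary matrix has rank 5 and Smith normal form diag(1,1,1,1,1).

The boundary map ∂_2: C_2 → C_1 maps a triangle to the signed sum of its edges. For instance
  ∂[3,4,5] = [4,5] − [3,5] + [3,4],
  ∂[2,3,4] = [3,4] − [2,4] + [2,3].
As a 12×6 matrix over Z this has rank 6, with invariant factors (1,1,1,1,1,1).

Reading off H_k = ker ∂_k / im ∂_{k+1}:

  H_0: rank C_0 − rank ∂_1 = 6 − 5 = 1, and the invariant factors of ∂_1 are all 1, so H_0 = Z.
  H_1: rank ker ∂_1 − rank ∂_2 = (12 − 5) − 6 = 1, and the invariant factors of ∂_2 are all 1, so H_1 = Z.
  H_2: rank ker ∂_2 − rank ∂_3 = (6 − 6) − 0 = 0, and there is no ∂_3, so H_2 = 0.

As a check, the Euler characteristic is 6 − 12 + 6 = 0, which agrees with 1 − 1 + 0 = 0.

H_0 = Z,  H_1 = Z,  H_2 = 0.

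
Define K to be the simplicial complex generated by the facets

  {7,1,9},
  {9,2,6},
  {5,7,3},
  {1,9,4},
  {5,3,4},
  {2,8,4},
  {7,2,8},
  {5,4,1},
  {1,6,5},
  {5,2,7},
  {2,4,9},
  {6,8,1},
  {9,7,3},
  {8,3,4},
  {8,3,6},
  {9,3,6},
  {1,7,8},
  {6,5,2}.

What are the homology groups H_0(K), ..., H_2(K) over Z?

H_0 ≅ Z,  H_1 ≅ Z^2,  H_2 ≅ Z.

K has 9 vertices, 27 edges, 18 triangles.
rank ∂_0 = 0, rank ∂_1 = 8 ⇒ b_0 = 9 − 0 − 8 = 1; all invariant factors of ∂_1 are 1 so no torsion. So H_0 = Z.
rank ∂_1 = 8, rank ∂_2 = 17 ⇒ b_1 = 27 − 8 − 17 = 2; all invariant factors of ∂_2 are 1 so no torsion. So H_1 = Z^2.
rank ∂_2 = 17, rank ∂_3 = 0 ⇒ b_2 = 18 − 17 − 0 = 1. So H_2 = Z.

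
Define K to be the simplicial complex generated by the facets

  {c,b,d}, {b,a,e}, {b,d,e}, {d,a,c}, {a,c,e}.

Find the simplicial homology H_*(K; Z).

H_0 = Z,  H_1 = Z,  H_2 = 0.

We work with the vertex ordering a < b < c < d < e. The simplices of K, each written with vertices in increasing order, are:

  0-simplices (5): a, b, c, d, e
  1-simplices (10): ab, ac, ad, ae, bc, bd, be, cd, ce, de
  2-simplices (5): abe, acd, ace, bcd, bde

Hence C_0 ≅ Z^5, C_1 ≅ Z^10, C_2 ≅ Z^5.

∂_1: C_1 → C_0 is given by ∂[p,q] = [q] − [p]. For instance
  ∂de = e − d.
This gives a 5×10 integer matrix of rank 4; reducing to Smith normal form yields diagonal entries (1,1,1,1).

The boundary map ∂_2: C_2 → C_1 acts by ∂[p,q,r] = [q,r] − [p,r] + [p,q]. For instance
  ∂acd = cd − ad + ac,
  ∂abe = be − ae + ab.
The 10×5 boundary matrix has rank 5 and Smith normal form diag(1,1,1,1,1).

Computing H_k = (kernel of ∂_k) / (image of ∂_{k+1}):

  H_0: rank C_0 − rank ∂_1 = 5 − 4 = 1, and the invariant factors of ∂_1 are all 1, so H_0 = Z.
  H_1: rank ker ∂_1 − rank ∂_2 = (10 − 4) − 5 = 1, and the invariant factors of ∂_2 are all 1, so H_1 = Z.
  H_2: rank ker ∂_2 − rank ∂_3 = (5 − 5) − 0 = 0, and there is no ∂_3, so H_2 = 0.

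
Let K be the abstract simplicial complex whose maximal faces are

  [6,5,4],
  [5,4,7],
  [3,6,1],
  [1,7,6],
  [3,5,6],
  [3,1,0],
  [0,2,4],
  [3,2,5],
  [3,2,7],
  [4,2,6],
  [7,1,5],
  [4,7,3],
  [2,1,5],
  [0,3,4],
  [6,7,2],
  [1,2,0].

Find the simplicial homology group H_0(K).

H_0 = Z.

Take the total order 0 < 1 < 2 < 3 < 4 < 5 < 6 < 7 on the vertex set. Then K (dimension 2) consists of the simplices:

  0-simplices (8): [0], [1], [2], [3], [4], [5], [6], [7]
  1-simplices (24): (24 of them)
  2-simplices (16): [0,1,2], [0,1,3], [0,2,4], [0,3,4], [1,2,5], [1,3,6], [1,5,7], [1,6,7], [2,3,5], [2,3,7], [2,4,6], [2,6,7], [3,4,7], [3,5,6], [4,5,6], [4,5,7]

so the chain groups are C_0 ≅ Z^8, C_1 ≅ Z^24, C_2 ≅ Z^16.

Boundary ∂_1: C_1 → C_0 is given by ∂[p,q] = [q] − [p].
The resulting 8×24 matrix has rank 7, and its Smith normal form has invariant factors (1,1,1,1,1,1,1).

The boundary map ∂_2: C_2 → C_1 sends each 2-simplex [p,q,r] to [q,r] − [p,r] + [p,q]. For instance
  ∂[1,5,7] = [5,7] − [1,7] + [1,5],
  ∂[1,2,5] = [2,5] − [1,5] + [1,2].
The resulting 24×16 matrix has rank 15, and its Smith normal form has invariant factors (1,1,1,1,1,1,1,1,1,1,1,1,1,1,1).

From H_k ≅ ker(∂_k) / im(∂_{k+1}) we obtain:

  H_0: rank C_0 − rank ∂_1 = 8 − 7 = 1, and the invariant factors of ∂_1 are all 1, so H_0 = Z.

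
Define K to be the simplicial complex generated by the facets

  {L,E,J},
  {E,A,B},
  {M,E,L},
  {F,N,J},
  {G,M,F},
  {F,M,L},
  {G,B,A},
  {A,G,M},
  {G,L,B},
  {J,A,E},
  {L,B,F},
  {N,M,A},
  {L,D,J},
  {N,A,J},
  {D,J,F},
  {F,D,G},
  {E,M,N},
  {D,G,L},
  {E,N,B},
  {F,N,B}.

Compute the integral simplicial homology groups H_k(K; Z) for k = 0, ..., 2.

H_0 = Z,  H_1 = Z ⊕ Z/2,  H_2 = 0.

Fix the vertex order A < B < D < E < F < G < J < L < M < N and write every simplex with vertices in increasing order. Then dim K = 2 and the simplices of K are:

  0-simplices (10): A, B, D, E, F, G, J, L, M, N
  1-simplices (30): AB, AE, AG, AJ, AM, AN, BE, BF, BG, BL, BN, DF, DG, DJ, DL, EJ, EL, EM, EN, FG, FJ, FL, FM, FN, GL, GM, JL, JN, LM, MN
  2-simplices (20): ABE, ABG, AEJ, AGM, AJN, AMN, BEN, BFL, BFN, BGL, DFG, DFJ, DGL, DJL, EJL, ELM, EMN, FGM, FJN, FLM

giving chain groups C_0 ≅ Z^10, C_1 ≅ Z^30, C_2 ≅ Z^20.

Boundary ∂_1: C_1 → C_0 is given by ∂[p,q] = [q] − [p].
The 10×30 boundary matrix has rank 9 and Smith normal form diag(1,1,1,1,1,1,1,1,1).

The boundary map ∂_2: C_2 → C_1 maps a triangle to the signed sum of its edges. For instance
  ∂BFN = FN − BN + BF,
  ∂EMN = MN − EN + EM.
As a 30×20 matrix over Z this has rank 20, with invariant factors (1,1,1,1,1,1,1,1,1,1,1,1,1,1,1,1,1,1,1,2).

Reading off H_k = ker ∂_k / im ∂_{k+1}:

  H_0: rank C_0 − rank ∂_1 = 10 − 9 = 1, and the invariant factors of ∂_1 are all 1, so H_0 = Z.
  H_1: rank ker ∂_1 − rank ∂_2 = (30 − 9) − 20 = 1, and ∂_2 has invariant factor 2 > 1, so H_1 = Z ⊕ Z/2.
  H_2: rank ker ∂_2 − rank ∂_3 = (20 − 20) − 0 = 0, and there is no ∂_3, so H_2 = 0.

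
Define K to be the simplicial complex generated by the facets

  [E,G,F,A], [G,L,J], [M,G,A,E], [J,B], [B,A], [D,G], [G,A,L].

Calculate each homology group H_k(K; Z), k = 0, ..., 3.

H_0 ≅ Z,  H_1 ≅ Z,  H_2 = 0,  H_3 = 0.

Order the vertices as A < B < D < E < F < G < J < L < M. Listing each simplex with vertices in this order, K has dimension 3 with simplices:

  0-simplices (9): A, B, D, E, F, G, J, L, M
  1-simplices (16): AB, AE, AF, AG, AL, AM, BJ, DG, EF, EG, EM, FG, GJ, GL, GM, JL
  2-simplices (9): AEF, AEG, AEM, AFG, AGL, AGM, EFG, EGM, GJL
  3-simplices (2): AEFG, AEGM

so the chain groups are C_0 ≅ Z^9, C_1 ≅ Z^16, C_2 ≅ Z^9, C_3 ≅ Z^2.

∂_1: C_1 → C_0 sends each edge [p,q] (with p < q) to q − p. For instance
  ∂AE = E − A.
This gives a 9×16 integer matrix of rank 8; reducing to Smith normal form yields diagonal entries (1,1,1,1,1,1,1,1).

The boundary map ∂_2: C_2 → C_1 sends each 2-simplex [p,q,r] to [q,r] − [p,r] + [p,q]. For instance
  ∂EGM = GM − EM + EG,
  ∂AGM = GM − AM + AG.
The resulting 16×9 matrix has rank 7, and its Smith normal form has invariant factors (1,1,1,1,1,1,1).

The boundary map ∂_3: C_3 → C_2 sends each 3-simplex σ to the alternating sum Σ_i (−1)^i (σ with its i-th vertex removed). For instance
  ∂AEFG = EFG − AFG + AEG − AEF,
  ∂AEGM = EGM − AGM + AEM − AEG.
The 9×2 boundary matrix has rank 2 and Smith normal form diag(1,1).

Now H_k = ker ∂_k / im ∂_{k+1}, so:

  H_0: rank C_0 − rank ∂_1 = 9 − 8 = 1, and the invariant factors of ∂_1 are all 1, so H_0 = Z.
  H_1: rank ker ∂_1 − rank ∂_2 = (16 − 8) − 7 = 1, and the invariant factors of ∂_2 are all 1, so H_1 = Z.
  H_2: rank ker ∂_2 − rank ∂_3 = (9 − 7) − 2 = 0, and the invariant factors of ∂_3 are all 1, so H_2 = 0.
  H_3: rank ker ∂_3 − rank ∂_4 = (2 − 2) − 0 = 0, and there is no ∂_4, so H_3 = 0.

As a check, the Euler characteristic is 9 − 16 + 9 − 2 = 0, which agrees with 1 − 1 + 0 − 0 = 0.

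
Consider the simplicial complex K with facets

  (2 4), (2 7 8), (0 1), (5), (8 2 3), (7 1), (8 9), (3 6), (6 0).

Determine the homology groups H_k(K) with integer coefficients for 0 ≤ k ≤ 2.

H_0 = Z^2,  H_1 = Z,  H_2 = 0.

Fix the vertex order 0 < 1 < 2 < 3 < 4 < 5 < 6 < 7 < 8 < 9 and write every simplex with vertices in increasing order. Then dim K = 2 and the simplices of K are:

  0-simplices (10): [0], [1], [2], [3], [4], [5], [6], [7], [8], [9]
  1-simplices (11): [0,1], [0,6], [1,7], [2,3], [2,4], [2,7], [2,8], [3,6], [3,8], [7,8], [8,9]
  2-simplices (2): [2,3,8], [2,7,8]

Hence C_0 ≅ Z^10, C_1 ≅ Z^11, C_2 ≅ Z^2.

Boundary ∂_1: C_1 → C_0 is given by ∂[p,q] = [q] − [p]. For instance
  ∂[0,1] = [1] − [0].
The resulting 10×11 matrix has rank 8, and its Smith normal form has invariant factors (1,1,1,1,1,1,1,1).

The boundary map ∂_2: C_2 → C_1 maps a triangle to the signed sum of its edges. For instance
  ∂[2,7,8] = [7,8] − [2,8] + [2,7],
  ∂[2,3,8] = [3,8] − [2,8] + [2,3].
The resulting 11×2 matrix has rank 2, and its Smith normal form has invariant factors (1,1).

Computing H_k = (kernel of ∂_k) / (image of ∂_{k+1}):

  H_0: rank C_0 − rank ∂_1 = 10 − 8 = 2, and the invariant factors of ∂_1 are all 1, so H_0 = Z^2.
  H_1: rank ker ∂_1 − rank ∂_2 = (11 − 8) − 2 = 1, and the invariant factors of ∂_2 are all 1, so H_1 = Z.
  H_2: rank ker ∂_2 − rank ∂_3 = (2 − 2) − 0 = 0, and there is no ∂_3, so H_2 = 0.

As a check, the Euler characteristic is 10 − 11 + 2 = 1, which agrees with 2 − 1 + 0 = 1.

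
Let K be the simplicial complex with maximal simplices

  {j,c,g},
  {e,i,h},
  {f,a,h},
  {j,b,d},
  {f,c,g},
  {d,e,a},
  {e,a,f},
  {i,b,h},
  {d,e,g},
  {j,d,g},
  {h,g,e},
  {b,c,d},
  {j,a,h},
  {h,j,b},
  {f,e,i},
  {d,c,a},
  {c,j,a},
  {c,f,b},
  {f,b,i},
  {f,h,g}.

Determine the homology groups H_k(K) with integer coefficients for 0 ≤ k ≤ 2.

H_0 ≅ Z,  H_1 ≅ Z ⊕ Z/2Z,  H_2 = 0.

We work with the vertex ordering a < b < c < d < e < f < g < h < i < j. The simplices of K, each written with vertices in increasing order, are:

  0-simplices (10): a, b, c, d, e, f, g, h, i, j
  1-simplices (30): ac, ad, ae, af, ah, aj, bc, bd, bf, bh, bi, bj, cd, cf, cg, cj, de, dg, dj, ef, eg, eh, ei, fg, fh, fi, gh, gj, hi, hj
  2-simplices (20): acd, acj, ade, aef, afh, ahj, bcd, bcf, bdj, bfi, bhi, bhj, cfg, cgj, deg, dgj, efi, egh, ehi, fgh

giving chain groups C_0 ≅ Z^10, C_1 ≅ Z^30, C_2 ≅ Z^20.

∂_1: C_1 → C_0 maps an edge to its endpoints' difference, ∂[p,q] = q − p.
The resulting 10×30 matrix has rank 9, and its Smith normal form has invariant factors (1,1,1,1,1,1,1,1,1).

The boundary map ∂_2: C_2 → C_1 sends each 2-simplex [p,q,r] to [q,r] − [p,r] + [p,q]. For instance
  ∂acd = cd − ad + ac,
  ∂egh = gh − eh + eg.
As a 30×20 matrix over Z this has rank 20, with invariant factors (1,1,1,1,1,1,1,1,1,1,1,1,1,1,1,1,1,1,1,2).

Reading off H_k = ker ∂_k / im ∂_{k+1}:

  H_0: rank C_0 − rank ∂_1 = 10 − 9 = 1, and the invariant factors of ∂_1 are all 1, so H_0 ≅ Z.
  H_1: rank ker ∂_1 − rank ∂_2 = (30 − 9) − 20 = 1, and ∂_2 has invariant factor 2 > 1, so H_1 ≅ Z ⊕ Z/2Z.
  H_2: rank ker ∂_2 − rank ∂_3 = (20 − 20) − 0 = 0, and there is no ∂_3, so H_2 ≅ 0.

(K is a triangulation of the Klein bottle.)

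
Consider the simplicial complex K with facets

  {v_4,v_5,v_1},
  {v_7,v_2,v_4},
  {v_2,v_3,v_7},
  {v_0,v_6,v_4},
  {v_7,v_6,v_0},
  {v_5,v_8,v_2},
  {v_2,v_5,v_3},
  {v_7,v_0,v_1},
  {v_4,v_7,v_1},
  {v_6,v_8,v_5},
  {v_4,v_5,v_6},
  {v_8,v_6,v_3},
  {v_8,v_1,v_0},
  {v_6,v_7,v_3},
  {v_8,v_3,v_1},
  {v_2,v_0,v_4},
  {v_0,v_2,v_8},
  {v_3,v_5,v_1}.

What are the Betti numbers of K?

b_0 = 1, b_1 = 1, b_2 = 0.

Order the vertices as v_0 < v_1 < v_2 < v_3 < v_4 < v_5 < v_6 < v_7 < v_8. Listing each simplex with vertices in this order, K has dimension 2 with simplices:

  0-simplices (9): [v_0], [v_1], [v_2], [v_3], [v_4], [v_5], [v_6], [v_7], [v_8]
  1-simplices (27): (27 of them)
  2-simplices (18): (18 of them)

giving chain groups C_0 ≅ Z^9, C_1 ≅ Z^27, C_2 ≅ Z^18.

The boundary map ∂_1: C_1 → C_0 sends each edge [p,q] (with p < q) to q − p. For instance
  ∂[v_5,v_6] = [v_6] − [v_5].
The 9×27 boundary matrix has rank 8 and Smith normal form diag(1,1,1,1,1,1,1,1).

Boundary ∂_2: C_2 → C_1 acts by ∂[p,q,r] = [q,r] − [p,r] + [p,q]. For instance
  ∂[v_4,v_5,v_6] = [v_5,v_6] − [v_4,v_6] + [v_4,v_5],
  ∂[v_1,v_3,v_8] = [v_3,v_8] − [v_1,v_8] + [v_1,v_3].
As a 27×18 matrix over Z this has rank 18, with invariant factors (1,1,1,1,1,1,1,1,1,1,1,1,1,1,1,1,1,2).

From H_k ≅ ker(∂_k) / im(∂_{k+1}) we obtain:

  H_0: rank C_0 − rank ∂_1 = 9 − 8 = 1, and the invariant factors of ∂_1 are all 1, so H_0 ≅ Z.
  H_1: rank ker ∂_1 − rank ∂_2 = (27 − 8) − 18 = 1, and ∂_2 has invariant factor 2 > 1, so H_1 ≅ Z ⊕ Z/2.
  H_2: rank ker ∂_2 − rank ∂_3 = (18 − 18) − 0 = 0, and there is no ∂_3, so H_2 ≅ 0.

As a check, the Euler characteristic is 9 − 27 + 18 = 0, which agrees with 1 − 1 + 0 = 0.

Hence the Betti numbers are b_0 = 1, b_1 = 1, b_2 = 0.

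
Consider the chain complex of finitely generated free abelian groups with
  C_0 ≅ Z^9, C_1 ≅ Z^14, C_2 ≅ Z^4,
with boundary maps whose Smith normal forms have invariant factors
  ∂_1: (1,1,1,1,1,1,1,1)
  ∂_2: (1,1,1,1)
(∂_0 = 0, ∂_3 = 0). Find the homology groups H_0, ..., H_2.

H_0: b_0 = 9 − 0 − 8 = 1; torsion from ∂_1 factors > 1: none. So H_0 = Z.
H_1: b_1 = 14 − 8 − 4 = 2; torsion from ∂_2 factors > 1: none. So H_1 = Z^2.
H_2: b_2 = 4 − 4 − 0 = 0; torsion from ∂_3 factors > 1: none. So H_2 = 0.

H_0 = Z,  H_1 = Z^2,  H_2 = 0.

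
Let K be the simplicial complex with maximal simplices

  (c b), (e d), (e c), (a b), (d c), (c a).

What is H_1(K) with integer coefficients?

We work with the vertex ordering a < b < c < d < e. The simplices of K, each written with vertices in increasing order, are:

  0-simplices (5): a, b, c, d, e
  1-simplices (6): ab, ac, bc, cd, ce, de

so the chain groups are C_0 ≅ Z^5, C_1 ≅ Z^6.

The boundary map ∂_1: C_1 → C_0 sends each edge [p,q] (with p < q) to q − p.
This gives a 5×6 integer matrix of rank 4; reducing to Smith normal form yields diagonal entries (1,1,1,1).

Reading off H_k = ker ∂_k / im ∂_{k+1}:

  H_1: rank ker ∂_1 − rank ∂_2 = (6 − 4) − 0 = 2, and there is no ∂_2, so H_1 = Z^2.

(K is a triangulation of a wedge of 2 circles.)

H_1 = Z^2.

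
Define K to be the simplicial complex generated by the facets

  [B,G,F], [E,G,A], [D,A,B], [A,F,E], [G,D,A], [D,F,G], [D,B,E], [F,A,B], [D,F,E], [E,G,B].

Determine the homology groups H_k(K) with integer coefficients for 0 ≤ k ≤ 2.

Fix the vertex order A < B < D < E < F < G and write every simplex with vertices in increasing order. Then dim K = 2 and the simplices of K are:

  0-simplices (6): A, B, D, E, F, G
  1-simplices (15): AB, AD, AE, AF, AG, BD, BE, BF, BG, DE, DF, DG, EF, EG, FG
  2-simplices (10): ABD, ABF, ADG, AEF, AEG, BDE, BEG, BFG, DEF, DFG

so the chain groups are C_0 ≅ Z^6, C_1 ≅ Z^15, C_2 ≅ Z^10.

Boundary ∂_1: C_1 → C_0 sends each edge [p,q] (with p < q) to q − p. For instance
  ∂AB = B − A.
The 6×15 boundary matrix has rank 5 and Smith normal form diag(1,1,1,1,1).

The boundary map ∂_2: C_2 → C_1 maps a triangle to the signed sum of its edges. For instance
  ∂BEG = EG − BG + BE,
  ∂AEG = EG − AG + AE.
The 15×10 boundary matrix has rank 10 and Smith normal form diag(1,1,1,1,1,1,1,1,1,2).

Computing H_k = (kernel of ∂_k) / (image of ∂_{k+1}):

  H_0: rank C_0 − rank ∂_1 = 6 − 5 = 1, and the invariant factors of ∂_1 are all 1, so H_0 = Z.
  H_1: rank ker ∂_1 − rank ∂_2 = (15 − 5) − 10 = 0, and ∂_2 has invariant factor 2 > 1, so H_1 = Z/2Z.
  H_2: rank ker ∂_2 − rank ∂_3 = (10 − 10) − 0 = 0, and there is no ∂_3, so H_2 = 0.

(K is a triangulation of the real projective plane RP^2.)

H_0 ≅ Z,  H_1 ≅ Z/2Z,  H_2 = 0.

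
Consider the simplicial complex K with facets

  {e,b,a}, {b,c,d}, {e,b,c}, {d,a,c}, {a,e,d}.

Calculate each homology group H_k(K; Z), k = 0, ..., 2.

Take the total order a < b < c < d < e on the vertex set. Then K (dimension 2) consists of the simplices:

  0-simplices (5): a, b, c, d, e
  1-simplices (10): ab, ac, ad, ae, bc, bd, be, cd, ce, de
  2-simplices (5): abe, acd, ade, bcd, bce

so the chain groups are C_0 ≅ Z^5, C_1 ≅ Z^10, C_2 ≅ Z^5.

The boundary map ∂_1: C_1 → C_0 sends each edge [p,q] (with p < q) to q − p.
The 5×10 boundary matrix has rank 4 and Smith normal form diag(1,1,1,1).

The boundary map ∂_2: C_2 → C_1 sends each 2-simplex [p,q,r] to [q,r] − [p,r] + [p,q]. For instance
  ∂acd = cd − ad + ac,
  ∂bce = ce − be + bc.
The resulting 10×5 matrix has rank 5, and its Smith normal form has invariant factors (1,1,1,1,1).

Computing H_k = (kernel of ∂_k) / (image of ∂_{k+1}):

  H_0: rank C_0 − rank ∂_1 = 5 − 4 = 1, and the invariant factors of ∂_1 are all 1, so H_0 ≅ Z.
  H_1: rank ker ∂_1 − rank ∂_2 = (10 − 4) − 5 = 1, and the invariant factors of ∂_2 are all 1, so H_1 ≅ Z.
  H_2: rank ker ∂_2 − rank ∂_3 = (5 − 5) − 0 = 0, and there is no ∂_3, so H_2 ≅ 0.

As a check, the Euler characteristic is 5 − 10 + 5 = 0, which agrees with 1 − 1 + 0 = 0.
(K is a triangulation of the Möbius band.)

H_0 = Z,  H_1 = Z,  H_2 = 0.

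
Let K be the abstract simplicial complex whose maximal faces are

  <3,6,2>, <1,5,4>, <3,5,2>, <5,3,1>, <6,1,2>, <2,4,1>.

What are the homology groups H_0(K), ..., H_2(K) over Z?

H_0 ≅ Z,  H_1 ≅ Z,  H_2 = 0.

Fix the vertex order 1 < 2 < 3 < 4 < 5 < 6 and write every simplex with vertices in increasing order. Then dim K = 2 and the simplices of K are:

  0-simplices (6): [1], [2], [3], [4], [5], [6]
  1-simplices (12): [1,2], [1,3], [1,4], [1,5], [1,6], [2,3], [2,4], [2,5], [2,6], [3,5], [3,6], [4,5]
  2-simplices (6): [1,2,4], [1,2,6], [1,3,5], [1,4,5], [2,3,5], [2,3,6]

Hence C_0 ≅ Z^6, C_1 ≅ Z^12, C_2 ≅ Z^6.

Boundary ∂_1: C_1 → C_0 sends each edge [p,q] (with p < q) to q − p. For instance
  ∂[1,2] = [2] − [1].
This gives a 6×12 integer matrix of rank 5; reducing to Smith normal form yields diagonal entries (1,1,1,1,1).

The boundary map ∂_2: C_2 → C_1 acts by ∂[p,q,r] = [q,r] − [p,r] + [p,q]. For instance
  ∂[1,2,4] = [2,4] − [1,4] + [1,2],
  ∂[2,3,6] = [3,6] − [2,6] + [2,3].
As a 12×6 matrix over Z this has rank 6, with invariant factors (1,1,1,1,1,1).

Now H_k = ker ∂_k / im ∂_{k+1}, so:

  H_0: rank C_0 − rank ∂_1 = 6 − 5 = 1, and the invariant factors of ∂_1 are all 1, so H_0 = Z.
  H_1: rank ker ∂_1 − rank ∂_2 = (12 − 5) − 6 = 1, and the invariant factors of ∂_2 are all 1, so H_1 = Z.
  H_2: rank ker ∂_2 − rank ∂_3 = (6 − 6) − 0 = 0, and there is no ∂_3, so H_2 = 0.

As a check, the Euler characteristic is 6 − 12 + 6 = 0, which agrees with 1 − 1 + 0 = 0.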